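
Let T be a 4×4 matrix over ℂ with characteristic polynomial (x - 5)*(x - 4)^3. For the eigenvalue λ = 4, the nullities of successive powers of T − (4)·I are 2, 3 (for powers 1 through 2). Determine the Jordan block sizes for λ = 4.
Block sizes for λ = 4: [2, 1]

From the dimensions of kernels of powers, the number of Jordan blocks of size at least j is d_j − d_{j−1} where d_j = dim ker(N^j) (with d_0 = 0). Computing the differences gives [2, 1].
The number of blocks of size exactly k is (#blocks of size ≥ k) − (#blocks of size ≥ k + 1), so the partition is: 1 block(s) of size 1, 1 block(s) of size 2.
In nonincreasing order the block sizes are [2, 1].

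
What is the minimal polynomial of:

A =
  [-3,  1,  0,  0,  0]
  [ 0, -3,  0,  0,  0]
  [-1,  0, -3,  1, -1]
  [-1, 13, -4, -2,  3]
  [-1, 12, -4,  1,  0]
x^3 + 5*x^2 + 3*x - 9

The characteristic polynomial is χ_A(x) = (x - 1)*(x + 3)^4, so the eigenvalues are known. The minimal polynomial is
  m_A(x) = Π_λ (x − λ)^{k_λ}
where k_λ is the size of the *largest* Jordan block for λ (equivalently, the smallest k with (A − λI)^k v = 0 for every generalised eigenvector v of λ).

  λ = -3: largest Jordan block has size 2, contributing (x + 3)^2
  λ = 1: largest Jordan block has size 1, contributing (x − 1)

So m_A(x) = (x - 1)*(x + 3)^2 = x^3 + 5*x^2 + 3*x - 9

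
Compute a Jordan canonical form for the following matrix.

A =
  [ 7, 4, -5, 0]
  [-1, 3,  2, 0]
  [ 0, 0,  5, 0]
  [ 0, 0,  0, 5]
J_3(5) ⊕ J_1(5)

The characteristic polynomial is
  det(x·I − A) = x^4 - 20*x^3 + 150*x^2 - 500*x + 625 = (x - 5)^4

Eigenvalues and multiplicities (the geometric multiplicity of λ is n − rank(A − λI), which equals the number of Jordan blocks for λ):
  λ = 5: algebraic multiplicity = 4, geometric multiplicity = 2

Determining the block sizes for each eigenvalue:
  λ = 5: with am = 4 and gm = 2, the partition is not yet determined (e.g. several partitions of 4 into 2 parts exist). Let N = A − (5)·I. Computing rank(N^1) = 2, rank(N^2) = 1, rank(N^3) = 0; the number of blocks of size ≥ j is rank(N^{j−1}) − rank(N^j), giving [2, 1, 1]. So we have 1 block(s) of size 3, 1 block(s) of size 1 → block sizes [3, 1]

Assembling the blocks gives a Jordan form
J =
  [5, 1, 0, 0]
  [0, 5, 1, 0]
  [0, 0, 5, 0]
  [0, 0, 0, 5]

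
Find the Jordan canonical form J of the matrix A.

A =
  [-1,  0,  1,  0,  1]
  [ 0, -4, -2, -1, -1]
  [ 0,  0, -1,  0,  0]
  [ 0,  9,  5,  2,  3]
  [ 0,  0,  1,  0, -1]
J_3(-1) ⊕ J_2(-1)

The characteristic polynomial is
  det(x·I − A) = x^5 + 5*x^4 + 10*x^3 + 10*x^2 + 5*x + 1 = (x + 1)^5

Eigenvalues and multiplicities (the geometric multiplicity of λ is n − rank(A − λI), which equals the number of Jordan blocks for λ):
  λ = -1: algebraic multiplicity = 5, geometric multiplicity = 2

Determining the block sizes for each eigenvalue:
  λ = -1: with am = 5 and gm = 2, the partition is not yet determined (e.g. several partitions of 5 into 2 parts exist). Let N = A − (-1)·I. Computing rank(N^1) = 3, rank(N^2) = 1, rank(N^3) = 0; the number of blocks of size ≥ j is rank(N^{j−1}) − rank(N^j), giving [2, 2, 1]. So we have 1 block(s) of size 3, 1 block(s) of size 2 → block sizes [3, 2]

Assembling the blocks gives a Jordan form
J =
  [-1,  1,  0,  0,  0]
  [ 0, -1,  1,  0,  0]
  [ 0,  0, -1,  0,  0]
  [ 0,  0,  0, -1,  1]
  [ 0,  0,  0,  0, -1]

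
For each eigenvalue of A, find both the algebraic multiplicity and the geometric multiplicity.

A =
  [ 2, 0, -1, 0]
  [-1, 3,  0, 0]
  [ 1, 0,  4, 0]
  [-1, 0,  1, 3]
λ = 3: alg = 4, geom = 2

Step 1 — factor the characteristic polynomial to read off the algebraic multiplicities:
  χ_A(x) = (x - 3)^4

Step 2 — compute geometric multiplicities via the rank-nullity identity g(λ) = n − rank(A − λI):
  rank(A − (3)·I) = 2, so dim ker(A − (3)·I) = n − 2 = 2

Summary:
  λ = 3: algebraic multiplicity = 4, geometric multiplicity = 2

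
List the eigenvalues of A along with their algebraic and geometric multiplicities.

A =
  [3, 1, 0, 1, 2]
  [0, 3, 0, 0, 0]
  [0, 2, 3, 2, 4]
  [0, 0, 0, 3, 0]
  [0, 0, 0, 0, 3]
λ = 3: alg = 5, geom = 4

Step 1 — factor the characteristic polynomial to read off the algebraic multiplicities:
  χ_A(x) = (x - 3)^5

Step 2 — compute geometric multiplicities via the rank-nullity identity g(λ) = n − rank(A − λI):
  rank(A − (3)·I) = 1, so dim ker(A − (3)·I) = n − 1 = 4

Summary:
  λ = 3: algebraic multiplicity = 5, geometric multiplicity = 4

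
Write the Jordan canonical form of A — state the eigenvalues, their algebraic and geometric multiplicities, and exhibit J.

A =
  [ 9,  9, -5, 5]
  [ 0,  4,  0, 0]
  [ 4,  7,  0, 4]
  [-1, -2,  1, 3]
J_2(4) ⊕ J_2(4)

The characteristic polynomial is
  det(x·I − A) = x^4 - 16*x^3 + 96*x^2 - 256*x + 256 = (x - 4)^4

Eigenvalues and multiplicities (the geometric multiplicity of λ is n − rank(A − λI), which equals the number of Jordan blocks for λ):
  λ = 4: algebraic multiplicity = 4, geometric multiplicity = 2

Determining the block sizes for each eigenvalue:
  λ = 4: with am = 4 and gm = 2, the partition is not yet determined (e.g. several partitions of 4 into 2 parts exist). Let N = A − (4)·I. Computing rank(N^1) = 2, rank(N^2) = 0; the number of blocks of size ≥ j is rank(N^{j−1}) − rank(N^j), giving [2, 2]. So we have 2 block(s) of size 2 → block sizes [2, 2]

Assembling the blocks gives a Jordan form
J =
  [4, 1, 0, 0]
  [0, 4, 0, 0]
  [0, 0, 4, 1]
  [0, 0, 0, 4]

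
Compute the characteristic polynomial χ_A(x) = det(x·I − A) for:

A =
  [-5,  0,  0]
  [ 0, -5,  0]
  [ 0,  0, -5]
x^3 + 15*x^2 + 75*x + 125

Expanding det(x·I − A) (e.g. by cofactor expansion or by noting that A is similar to its Jordan form J, which has the same characteristic polynomial as A) gives
  χ_A(x) = x^3 + 15*x^2 + 75*x + 125
which factors as (x + 5)^3. The eigenvalues (with algebraic multiplicities) are λ = -5 with multiplicity 3.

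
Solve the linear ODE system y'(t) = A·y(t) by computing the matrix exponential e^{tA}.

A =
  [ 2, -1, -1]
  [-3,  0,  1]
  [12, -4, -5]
e^{tA} =
  [3*t*exp(-t) + exp(-t), -t*exp(-t), -t*exp(-t)]
  [-3*t*exp(-t), t*exp(-t) + exp(-t), t*exp(-t)]
  [12*t*exp(-t), -4*t*exp(-t), -4*t*exp(-t) + exp(-t)]

Strategy: write A = P · J · P⁻¹ where J is a Jordan canonical form, so e^{tA} = P · e^{tJ} · P⁻¹, and e^{tJ} can be computed block-by-block.

A has Jordan form
J =
  [-1,  1,  0]
  [ 0, -1,  0]
  [ 0,  0, -1]
(up to reordering of blocks).

Per-block formulas:
  For a 1×1 block at λ = -1: exp(t · [-1]) = [e^(-1t)].
  For a 2×2 Jordan block J_2(-1): exp(t · J_2(-1)) = e^(-1t)·(I + t·N), where N is the 2×2 nilpotent shift.

After assembling e^{tJ} and conjugating by P, we get:

e^{tA} =
  [3*t*exp(-t) + exp(-t), -t*exp(-t), -t*exp(-t)]
  [-3*t*exp(-t), t*exp(-t) + exp(-t), t*exp(-t)]
  [12*t*exp(-t), -4*t*exp(-t), -4*t*exp(-t) + exp(-t)]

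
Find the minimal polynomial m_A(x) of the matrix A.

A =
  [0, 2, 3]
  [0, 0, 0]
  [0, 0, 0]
x^2

The characteristic polynomial is χ_A(x) = x^3, so the eigenvalues are known. The minimal polynomial is
  m_A(x) = Π_λ (x − λ)^{k_λ}
where k_λ is the size of the *largest* Jordan block for λ (equivalently, the smallest k with (A − λI)^k v = 0 for every generalised eigenvector v of λ).

  λ = 0: largest Jordan block has size 2, contributing (x − 0)^2

So m_A(x) = x^2 = x^2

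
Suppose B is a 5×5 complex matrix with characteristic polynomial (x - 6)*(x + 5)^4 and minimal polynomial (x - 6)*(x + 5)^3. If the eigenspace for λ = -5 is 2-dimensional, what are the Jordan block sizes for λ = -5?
Block sizes for λ = -5: [3, 1]

Step 1 — from the characteristic polynomial, algebraic multiplicity of λ = -5 is 4. From dim ker(B − (-5)·I) = 2, there are exactly 2 Jordan blocks for λ = -5.
Step 2 — from the minimal polynomial, the factor (x + 5)^3 tells us the largest block for λ = -5 has size 3.
Step 3 — with total size 4, 2 blocks, and largest block 3, the block sizes (in nonincreasing order) are [3, 1].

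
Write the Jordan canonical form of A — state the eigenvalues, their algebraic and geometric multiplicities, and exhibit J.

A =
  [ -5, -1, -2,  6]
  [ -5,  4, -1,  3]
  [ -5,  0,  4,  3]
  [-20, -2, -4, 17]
J_3(5) ⊕ J_1(5)

The characteristic polynomial is
  det(x·I − A) = x^4 - 20*x^3 + 150*x^2 - 500*x + 625 = (x - 5)^4

Eigenvalues and multiplicities (the geometric multiplicity of λ is n − rank(A − λI), which equals the number of Jordan blocks for λ):
  λ = 5: algebraic multiplicity = 4, geometric multiplicity = 2

Determining the block sizes for each eigenvalue:
  λ = 5: with am = 4 and gm = 2, the partition is not yet determined (e.g. several partitions of 4 into 2 parts exist). Let N = A − (5)·I. Computing rank(N^1) = 2, rank(N^2) = 1, rank(N^3) = 0; the number of blocks of size ≥ j is rank(N^{j−1}) − rank(N^j), giving [2, 1, 1]. So we have 1 block(s) of size 3, 1 block(s) of size 1 → block sizes [3, 1]

Assembling the blocks gives a Jordan form
J =
  [5, 1, 0, 0]
  [0, 5, 1, 0]
  [0, 0, 5, 0]
  [0, 0, 0, 5]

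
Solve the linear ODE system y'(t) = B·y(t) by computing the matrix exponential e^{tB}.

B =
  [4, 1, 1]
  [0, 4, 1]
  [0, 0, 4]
e^{tB} =
  [exp(4*t), t*exp(4*t), t^2*exp(4*t)/2 + t*exp(4*t)]
  [0, exp(4*t), t*exp(4*t)]
  [0, 0, exp(4*t)]

Strategy: write B = P · J · P⁻¹ where J is a Jordan canonical form, so e^{tB} = P · e^{tJ} · P⁻¹, and e^{tJ} can be computed block-by-block.

B has Jordan form
J =
  [4, 1, 0]
  [0, 4, 1]
  [0, 0, 4]
(up to reordering of blocks).

Per-block formulas:
  For a 3×3 Jordan block J_3(4): exp(t · J_3(4)) = e^(4t)·(I + t·N + (t^2/2)·N^2), where N is the 3×3 nilpotent shift.

After assembling e^{tJ} and conjugating by P, we get:

e^{tB} =
  [exp(4*t), t*exp(4*t), t^2*exp(4*t)/2 + t*exp(4*t)]
  [0, exp(4*t), t*exp(4*t)]
  [0, 0, exp(4*t)]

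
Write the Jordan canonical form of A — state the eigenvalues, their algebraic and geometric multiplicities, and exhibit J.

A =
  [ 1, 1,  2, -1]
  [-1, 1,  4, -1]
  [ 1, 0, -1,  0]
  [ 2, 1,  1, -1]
J_3(0) ⊕ J_1(0)

The characteristic polynomial is
  det(x·I − A) = x^4

Eigenvalues and multiplicities (the geometric multiplicity of λ is n − rank(A − λI), which equals the number of Jordan blocks for λ):
  λ = 0: algebraic multiplicity = 4, geometric multiplicity = 2

Determining the block sizes for each eigenvalue:
  λ = 0: with am = 4 and gm = 2, the partition is not yet determined (e.g. several partitions of 4 into 2 parts exist). Let N = A − (0)·I. Computing rank(N^1) = 2, rank(N^2) = 1, rank(N^3) = 0; the number of blocks of size ≥ j is rank(N^{j−1}) − rank(N^j), giving [2, 1, 1]. So we have 1 block(s) of size 3, 1 block(s) of size 1 → block sizes [3, 1]

Assembling the blocks gives a Jordan form
J =
  [0, 1, 0, 0]
  [0, 0, 1, 0]
  [0, 0, 0, 0]
  [0, 0, 0, 0]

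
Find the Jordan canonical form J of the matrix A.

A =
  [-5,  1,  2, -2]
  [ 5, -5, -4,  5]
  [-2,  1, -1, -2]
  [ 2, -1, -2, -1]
J_3(-3) ⊕ J_1(-3)

The characteristic polynomial is
  det(x·I − A) = x^4 + 12*x^3 + 54*x^2 + 108*x + 81 = (x + 3)^4

Eigenvalues and multiplicities (the geometric multiplicity of λ is n − rank(A − λI), which equals the number of Jordan blocks for λ):
  λ = -3: algebraic multiplicity = 4, geometric multiplicity = 2

Determining the block sizes for each eigenvalue:
  λ = -3: with am = 4 and gm = 2, the partition is not yet determined (e.g. several partitions of 4 into 2 parts exist). Let N = A − (-3)·I. Computing rank(N^1) = 2, rank(N^2) = 1, rank(N^3) = 0; the number of blocks of size ≥ j is rank(N^{j−1}) − rank(N^j), giving [2, 1, 1]. So we have 1 block(s) of size 3, 1 block(s) of size 1 → block sizes [3, 1]

Assembling the blocks gives a Jordan form
J =
  [-3,  1,  0,  0]
  [ 0, -3,  1,  0]
  [ 0,  0, -3,  0]
  [ 0,  0,  0, -3]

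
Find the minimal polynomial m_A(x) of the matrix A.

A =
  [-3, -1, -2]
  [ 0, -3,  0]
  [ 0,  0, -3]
x^2 + 6*x + 9

The characteristic polynomial is χ_A(x) = (x + 3)^3, so the eigenvalues are known. The minimal polynomial is
  m_A(x) = Π_λ (x − λ)^{k_λ}
where k_λ is the size of the *largest* Jordan block for λ (equivalently, the smallest k with (A − λI)^k v = 0 for every generalised eigenvector v of λ).

  λ = -3: largest Jordan block has size 2, contributing (x + 3)^2

So m_A(x) = (x + 3)^2 = x^2 + 6*x + 9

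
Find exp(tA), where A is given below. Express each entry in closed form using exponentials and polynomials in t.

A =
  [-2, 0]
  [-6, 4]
e^{tA} =
  [exp(-2*t), 0]
  [-exp(4*t) + exp(-2*t), exp(4*t)]

Strategy: write A = P · J · P⁻¹ where J is a Jordan canonical form, so e^{tA} = P · e^{tJ} · P⁻¹, and e^{tJ} can be computed block-by-block.

A has Jordan form
J =
  [-2, 0]
  [ 0, 4]
(up to reordering of blocks).

Per-block formulas:
  For a 1×1 block at λ = 4: exp(t · [4]) = [e^(4t)].
  For a 1×1 block at λ = -2: exp(t · [-2]) = [e^(-2t)].

After assembling e^{tJ} and conjugating by P, we get:

e^{tA} =
  [exp(-2*t), 0]
  [-exp(4*t) + exp(-2*t), exp(4*t)]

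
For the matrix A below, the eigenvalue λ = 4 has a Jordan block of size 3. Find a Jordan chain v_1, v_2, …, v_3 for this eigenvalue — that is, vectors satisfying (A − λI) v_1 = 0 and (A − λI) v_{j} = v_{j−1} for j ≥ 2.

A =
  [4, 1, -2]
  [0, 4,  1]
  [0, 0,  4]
A Jordan chain for λ = 4 of length 3:
v_1 = (1, 0, 0)ᵀ
v_2 = (-2, 1, 0)ᵀ
v_3 = (0, 0, 1)ᵀ

Let N = A − (4)·I. We want v_3 with N^3 v_3 = 0 but N^2 v_3 ≠ 0; then v_{j-1} := N · v_j for j = 3, …, 2.

Pick v_3 = (0, 0, 1)ᵀ.
Then v_2 = N · v_3 = (-2, 1, 0)ᵀ.
Then v_1 = N · v_2 = (1, 0, 0)ᵀ.

Sanity check: (A − (4)·I) v_1 = (0, 0, 0)ᵀ = 0. ✓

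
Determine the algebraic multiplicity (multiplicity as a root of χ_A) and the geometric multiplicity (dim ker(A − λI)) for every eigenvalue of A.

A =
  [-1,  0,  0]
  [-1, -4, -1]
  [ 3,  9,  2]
λ = -1: alg = 3, geom = 2

Step 1 — factor the characteristic polynomial to read off the algebraic multiplicities:
  χ_A(x) = (x + 1)^3

Step 2 — compute geometric multiplicities via the rank-nullity identity g(λ) = n − rank(A − λI):
  rank(A − (-1)·I) = 1, so dim ker(A − (-1)·I) = n − 1 = 2

Summary:
  λ = -1: algebraic multiplicity = 3, geometric multiplicity = 2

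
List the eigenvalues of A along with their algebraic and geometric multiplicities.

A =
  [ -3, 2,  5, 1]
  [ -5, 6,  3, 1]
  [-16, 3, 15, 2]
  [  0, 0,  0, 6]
λ = 6: alg = 4, geom = 2

Step 1 — factor the characteristic polynomial to read off the algebraic multiplicities:
  χ_A(x) = (x - 6)^4

Step 2 — compute geometric multiplicities via the rank-nullity identity g(λ) = n − rank(A − λI):
  rank(A − (6)·I) = 2, so dim ker(A − (6)·I) = n − 2 = 2

Summary:
  λ = 6: algebraic multiplicity = 4, geometric multiplicity = 2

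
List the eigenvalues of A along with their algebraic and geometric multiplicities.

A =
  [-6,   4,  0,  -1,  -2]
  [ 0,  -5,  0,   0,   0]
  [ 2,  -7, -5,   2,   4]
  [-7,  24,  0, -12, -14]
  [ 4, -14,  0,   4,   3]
λ = -5: alg = 5, geom = 3

Step 1 — factor the characteristic polynomial to read off the algebraic multiplicities:
  χ_A(x) = (x + 5)^5

Step 2 — compute geometric multiplicities via the rank-nullity identity g(λ) = n − rank(A − λI):
  rank(A − (-5)·I) = 2, so dim ker(A − (-5)·I) = n − 2 = 3

Summary:
  λ = -5: algebraic multiplicity = 5, geometric multiplicity = 3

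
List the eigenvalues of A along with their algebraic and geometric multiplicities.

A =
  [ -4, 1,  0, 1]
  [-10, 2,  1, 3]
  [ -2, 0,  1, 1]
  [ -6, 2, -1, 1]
λ = 0: alg = 4, geom = 2

Step 1 — factor the characteristic polynomial to read off the algebraic multiplicities:
  χ_A(x) = x^4

Step 2 — compute geometric multiplicities via the rank-nullity identity g(λ) = n − rank(A − λI):
  rank(A − (0)·I) = 2, so dim ker(A − (0)·I) = n − 2 = 2

Summary:
  λ = 0: algebraic multiplicity = 4, geometric multiplicity = 2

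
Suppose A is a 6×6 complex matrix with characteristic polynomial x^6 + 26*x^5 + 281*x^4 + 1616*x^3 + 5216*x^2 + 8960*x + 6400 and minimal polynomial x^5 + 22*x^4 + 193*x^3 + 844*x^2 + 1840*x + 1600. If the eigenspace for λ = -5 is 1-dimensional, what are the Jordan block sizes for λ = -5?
Block sizes for λ = -5: [2]

Step 1 — from the characteristic polynomial, algebraic multiplicity of λ = -5 is 2. From dim ker(A − (-5)·I) = 1, there are exactly 1 Jordan blocks for λ = -5.
Step 2 — from the minimal polynomial, the factor (x + 5)^2 tells us the largest block for λ = -5 has size 2.
Step 3 — with total size 2, 1 blocks, and largest block 2, the block sizes (in nonincreasing order) are [2].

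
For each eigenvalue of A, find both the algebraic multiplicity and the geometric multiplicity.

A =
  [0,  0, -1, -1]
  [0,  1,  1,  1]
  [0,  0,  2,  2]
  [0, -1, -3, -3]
λ = 0: alg = 4, geom = 2

Step 1 — factor the characteristic polynomial to read off the algebraic multiplicities:
  χ_A(x) = x^4

Step 2 — compute geometric multiplicities via the rank-nullity identity g(λ) = n − rank(A − λI):
  rank(A − (0)·I) = 2, so dim ker(A − (0)·I) = n − 2 = 2

Summary:
  λ = 0: algebraic multiplicity = 4, geometric multiplicity = 2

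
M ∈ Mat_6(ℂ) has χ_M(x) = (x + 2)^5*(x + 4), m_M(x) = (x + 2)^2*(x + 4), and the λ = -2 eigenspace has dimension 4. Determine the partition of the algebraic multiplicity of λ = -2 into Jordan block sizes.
Block sizes for λ = -2: [2, 1, 1, 1]

Step 1 — from the characteristic polynomial, algebraic multiplicity of λ = -2 is 5. From dim ker(M − (-2)·I) = 4, there are exactly 4 Jordan blocks for λ = -2.
Step 2 — from the minimal polynomial, the factor (x + 2)^2 tells us the largest block for λ = -2 has size 2.
Step 3 — with total size 5, 4 blocks, and largest block 2, the block sizes (in nonincreasing order) are [2, 1, 1, 1].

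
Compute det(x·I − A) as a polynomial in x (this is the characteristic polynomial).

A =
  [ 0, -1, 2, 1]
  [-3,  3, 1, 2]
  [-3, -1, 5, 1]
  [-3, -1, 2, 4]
x^4 - 12*x^3 + 54*x^2 - 108*x + 81

Expanding det(x·I − A) (e.g. by cofactor expansion or by noting that A is similar to its Jordan form J, which has the same characteristic polynomial as A) gives
  χ_A(x) = x^4 - 12*x^3 + 54*x^2 - 108*x + 81
which factors as (x - 3)^4. The eigenvalues (with algebraic multiplicities) are λ = 3 with multiplicity 4.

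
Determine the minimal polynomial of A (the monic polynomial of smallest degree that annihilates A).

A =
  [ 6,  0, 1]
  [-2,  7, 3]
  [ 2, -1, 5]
x^3 - 18*x^2 + 108*x - 216

The characteristic polynomial is χ_A(x) = (x - 6)^3, so the eigenvalues are known. The minimal polynomial is
  m_A(x) = Π_λ (x − λ)^{k_λ}
where k_λ is the size of the *largest* Jordan block for λ (equivalently, the smallest k with (A − λI)^k v = 0 for every generalised eigenvector v of λ).

  λ = 6: largest Jordan block has size 3, contributing (x − 6)^3

So m_A(x) = (x - 6)^3 = x^3 - 18*x^2 + 108*x - 216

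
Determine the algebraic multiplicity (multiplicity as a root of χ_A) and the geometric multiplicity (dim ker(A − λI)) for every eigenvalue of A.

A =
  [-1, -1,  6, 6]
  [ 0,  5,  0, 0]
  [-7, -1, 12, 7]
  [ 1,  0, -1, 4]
λ = 5: alg = 4, geom = 2

Step 1 — factor the characteristic polynomial to read off the algebraic multiplicities:
  χ_A(x) = (x - 5)^4

Step 2 — compute geometric multiplicities via the rank-nullity identity g(λ) = n − rank(A − λI):
  rank(A − (5)·I) = 2, so dim ker(A − (5)·I) = n − 2 = 2

Summary:
  λ = 5: algebraic multiplicity = 4, geometric multiplicity = 2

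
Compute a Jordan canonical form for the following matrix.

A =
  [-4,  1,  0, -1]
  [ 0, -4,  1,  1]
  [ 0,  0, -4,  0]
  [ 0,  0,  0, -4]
J_3(-4) ⊕ J_1(-4)

The characteristic polynomial is
  det(x·I − A) = x^4 + 16*x^3 + 96*x^2 + 256*x + 256 = (x + 4)^4

Eigenvalues and multiplicities (the geometric multiplicity of λ is n − rank(A − λI), which equals the number of Jordan blocks for λ):
  λ = -4: algebraic multiplicity = 4, geometric multiplicity = 2

Determining the block sizes for each eigenvalue:
  λ = -4: with am = 4 and gm = 2, the partition is not yet determined (e.g. several partitions of 4 into 2 parts exist). Let N = A − (-4)·I. Computing rank(N^1) = 2, rank(N^2) = 1, rank(N^3) = 0; the number of blocks of size ≥ j is rank(N^{j−1}) − rank(N^j), giving [2, 1, 1]. So we have 1 block(s) of size 3, 1 block(s) of size 1 → block sizes [3, 1]

Assembling the blocks gives a Jordan form
J =
  [-4,  1,  0,  0]
  [ 0, -4,  1,  0]
  [ 0,  0, -4,  0]
  [ 0,  0,  0, -4]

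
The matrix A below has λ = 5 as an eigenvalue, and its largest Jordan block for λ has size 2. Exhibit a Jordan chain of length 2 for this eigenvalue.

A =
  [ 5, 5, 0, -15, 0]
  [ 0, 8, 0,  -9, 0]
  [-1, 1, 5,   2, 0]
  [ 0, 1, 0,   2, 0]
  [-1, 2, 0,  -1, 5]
A Jordan chain for λ = 5 of length 2:
v_1 = (0, 0, -1, 0, -1)ᵀ
v_2 = (1, 0, 0, 0, 0)ᵀ

Let N = A − (5)·I. We want v_2 with N^2 v_2 = 0 but N^1 v_2 ≠ 0; then v_{j-1} := N · v_j for j = 2, …, 2.

Pick v_2 = (1, 0, 0, 0, 0)ᵀ.
Then v_1 = N · v_2 = (0, 0, -1, 0, -1)ᵀ.

Sanity check: (A − (5)·I) v_1 = (0, 0, 0, 0, 0)ᵀ = 0. ✓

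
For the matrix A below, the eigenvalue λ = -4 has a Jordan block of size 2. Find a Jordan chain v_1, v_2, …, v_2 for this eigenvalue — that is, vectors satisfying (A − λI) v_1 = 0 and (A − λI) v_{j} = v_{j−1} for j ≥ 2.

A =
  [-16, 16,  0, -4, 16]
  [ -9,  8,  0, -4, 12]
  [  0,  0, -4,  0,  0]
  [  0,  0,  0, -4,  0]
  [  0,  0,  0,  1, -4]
A Jordan chain for λ = -4 of length 2:
v_1 = (-12, -9, 0, 0, 0)ᵀ
v_2 = (1, 0, 0, 0, 0)ᵀ

Let N = A − (-4)·I. We want v_2 with N^2 v_2 = 0 but N^1 v_2 ≠ 0; then v_{j-1} := N · v_j for j = 2, …, 2.

Pick v_2 = (1, 0, 0, 0, 0)ᵀ.
Then v_1 = N · v_2 = (-12, -9, 0, 0, 0)ᵀ.

Sanity check: (A − (-4)·I) v_1 = (0, 0, 0, 0, 0)ᵀ = 0. ✓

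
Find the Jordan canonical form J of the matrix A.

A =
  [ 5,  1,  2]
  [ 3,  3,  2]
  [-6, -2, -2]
J_2(2) ⊕ J_1(2)

The characteristic polynomial is
  det(x·I − A) = x^3 - 6*x^2 + 12*x - 8 = (x - 2)^3

Eigenvalues and multiplicities (the geometric multiplicity of λ is n − rank(A − λI), which equals the number of Jordan blocks for λ):
  λ = 2: algebraic multiplicity = 3, geometric multiplicity = 2

Determining the block sizes for each eigenvalue:
  λ = 2: 2 blocks summing to 3 forces exactly one block of size 2 and the rest size 1 → block sizes [2, 1]

Assembling the blocks gives a Jordan form
J =
  [2, 1, 0]
  [0, 2, 0]
  [0, 0, 2]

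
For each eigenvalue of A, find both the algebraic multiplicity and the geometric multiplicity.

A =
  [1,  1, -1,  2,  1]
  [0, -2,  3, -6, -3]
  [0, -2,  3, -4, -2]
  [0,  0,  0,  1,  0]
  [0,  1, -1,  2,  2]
λ = 1: alg = 5, geom = 4

Step 1 — factor the characteristic polynomial to read off the algebraic multiplicities:
  χ_A(x) = (x - 1)^5

Step 2 — compute geometric multiplicities via the rank-nullity identity g(λ) = n − rank(A − λI):
  rank(A − (1)·I) = 1, so dim ker(A − (1)·I) = n − 1 = 4

Summary:
  λ = 1: algebraic multiplicity = 5, geometric multiplicity = 4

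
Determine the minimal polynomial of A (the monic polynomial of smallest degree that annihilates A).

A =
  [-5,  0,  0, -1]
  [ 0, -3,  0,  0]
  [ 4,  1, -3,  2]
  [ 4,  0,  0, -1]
x^2 + 6*x + 9

The characteristic polynomial is χ_A(x) = (x + 3)^4, so the eigenvalues are known. The minimal polynomial is
  m_A(x) = Π_λ (x − λ)^{k_λ}
where k_λ is the size of the *largest* Jordan block for λ (equivalently, the smallest k with (A − λI)^k v = 0 for every generalised eigenvector v of λ).

  λ = -3: largest Jordan block has size 2, contributing (x + 3)^2

So m_A(x) = (x + 3)^2 = x^2 + 6*x + 9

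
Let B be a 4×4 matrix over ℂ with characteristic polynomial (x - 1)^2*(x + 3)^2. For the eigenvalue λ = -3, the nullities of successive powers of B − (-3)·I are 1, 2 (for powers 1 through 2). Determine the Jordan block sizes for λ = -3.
Block sizes for λ = -3: [2]

From the dimensions of kernels of powers, the number of Jordan blocks of size at least j is d_j − d_{j−1} where d_j = dim ker(N^j) (with d_0 = 0). Computing the differences gives [1, 1].
The number of blocks of size exactly k is (#blocks of size ≥ k) − (#blocks of size ≥ k + 1), so the partition is: 1 block(s) of size 2.
In nonincreasing order the block sizes are [2].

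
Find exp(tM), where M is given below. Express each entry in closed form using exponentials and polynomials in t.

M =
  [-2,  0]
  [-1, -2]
e^{tM} =
  [exp(-2*t), 0]
  [-t*exp(-2*t), exp(-2*t)]

Strategy: write M = P · J · P⁻¹ where J is a Jordan canonical form, so e^{tM} = P · e^{tJ} · P⁻¹, and e^{tJ} can be computed block-by-block.

M has Jordan form
J =
  [-2,  1]
  [ 0, -2]
(up to reordering of blocks).

Per-block formulas:
  For a 2×2 Jordan block J_2(-2): exp(t · J_2(-2)) = e^(-2t)·(I + t·N), where N is the 2×2 nilpotent shift.

After assembling e^{tJ} and conjugating by P, we get:

e^{tM} =
  [exp(-2*t), 0]
  [-t*exp(-2*t), exp(-2*t)]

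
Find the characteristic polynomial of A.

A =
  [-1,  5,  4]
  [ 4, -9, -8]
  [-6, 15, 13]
x^3 - 3*x^2 + 3*x - 1

Expanding det(x·I − A) (e.g. by cofactor expansion or by noting that A is similar to its Jordan form J, which has the same characteristic polynomial as A) gives
  χ_A(x) = x^3 - 3*x^2 + 3*x - 1
which factors as (x - 1)^3. The eigenvalues (with algebraic multiplicities) are λ = 1 with multiplicity 3.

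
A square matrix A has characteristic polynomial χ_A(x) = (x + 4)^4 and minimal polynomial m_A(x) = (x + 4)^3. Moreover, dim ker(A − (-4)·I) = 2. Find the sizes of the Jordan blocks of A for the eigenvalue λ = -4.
Block sizes for λ = -4: [3, 1]

Step 1 — from the characteristic polynomial, algebraic multiplicity of λ = -4 is 4. From dim ker(A − (-4)·I) = 2, there are exactly 2 Jordan blocks for λ = -4.
Step 2 — from the minimal polynomial, the factor (x + 4)^3 tells us the largest block for λ = -4 has size 3.
Step 3 — with total size 4, 2 blocks, and largest block 3, the block sizes (in nonincreasing order) are [3, 1].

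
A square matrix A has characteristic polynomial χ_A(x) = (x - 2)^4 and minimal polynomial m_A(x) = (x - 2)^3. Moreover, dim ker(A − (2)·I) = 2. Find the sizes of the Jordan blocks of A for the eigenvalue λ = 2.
Block sizes for λ = 2: [3, 1]

Step 1 — from the characteristic polynomial, algebraic multiplicity of λ = 2 is 4. From dim ker(A − (2)·I) = 2, there are exactly 2 Jordan blocks for λ = 2.
Step 2 — from the minimal polynomial, the factor (x − 2)^3 tells us the largest block for λ = 2 has size 3.
Step 3 — with total size 4, 2 blocks, and largest block 3, the block sizes (in nonincreasing order) are [3, 1].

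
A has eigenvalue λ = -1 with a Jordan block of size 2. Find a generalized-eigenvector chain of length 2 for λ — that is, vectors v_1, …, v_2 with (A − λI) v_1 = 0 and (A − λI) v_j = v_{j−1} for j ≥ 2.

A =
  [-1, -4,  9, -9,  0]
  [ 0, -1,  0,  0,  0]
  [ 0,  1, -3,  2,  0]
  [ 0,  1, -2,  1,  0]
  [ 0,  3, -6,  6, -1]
A Jordan chain for λ = -1 of length 2:
v_1 = (-4, 0, 1, 1, 3)ᵀ
v_2 = (0, 1, 0, 0, 0)ᵀ

Let N = A − (-1)·I. We want v_2 with N^2 v_2 = 0 but N^1 v_2 ≠ 0; then v_{j-1} := N · v_j for j = 2, …, 2.

Pick v_2 = (0, 1, 0, 0, 0)ᵀ.
Then v_1 = N · v_2 = (-4, 0, 1, 1, 3)ᵀ.

Sanity check: (A − (-1)·I) v_1 = (0, 0, 0, 0, 0)ᵀ = 0. ✓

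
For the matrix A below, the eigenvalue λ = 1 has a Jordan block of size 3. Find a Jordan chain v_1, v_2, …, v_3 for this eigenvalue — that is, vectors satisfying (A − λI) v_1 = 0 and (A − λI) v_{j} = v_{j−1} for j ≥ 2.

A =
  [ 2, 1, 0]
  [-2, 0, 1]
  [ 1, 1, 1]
A Jordan chain for λ = 1 of length 3:
v_1 = (-1, 1, -1)ᵀ
v_2 = (1, -2, 1)ᵀ
v_3 = (1, 0, 0)ᵀ

Let N = A − (1)·I. We want v_3 with N^3 v_3 = 0 but N^2 v_3 ≠ 0; then v_{j-1} := N · v_j for j = 3, …, 2.

Pick v_3 = (1, 0, 0)ᵀ.
Then v_2 = N · v_3 = (1, -2, 1)ᵀ.
Then v_1 = N · v_2 = (-1, 1, -1)ᵀ.

Sanity check: (A − (1)·I) v_1 = (0, 0, 0)ᵀ = 0. ✓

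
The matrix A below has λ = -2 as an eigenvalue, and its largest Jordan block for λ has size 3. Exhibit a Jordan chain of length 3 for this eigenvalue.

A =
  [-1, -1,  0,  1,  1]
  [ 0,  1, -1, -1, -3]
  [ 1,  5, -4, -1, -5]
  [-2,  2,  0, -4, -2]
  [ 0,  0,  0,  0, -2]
A Jordan chain for λ = -2 of length 3:
v_1 = (-1, 1, 1, 2, 0)ᵀ
v_2 = (1, 0, 1, -2, 0)ᵀ
v_3 = (1, 0, 0, 0, 0)ᵀ

Let N = A − (-2)·I. We want v_3 with N^3 v_3 = 0 but N^2 v_3 ≠ 0; then v_{j-1} := N · v_j for j = 3, …, 2.

Pick v_3 = (1, 0, 0, 0, 0)ᵀ.
Then v_2 = N · v_3 = (1, 0, 1, -2, 0)ᵀ.
Then v_1 = N · v_2 = (-1, 1, 1, 2, 0)ᵀ.

Sanity check: (A − (-2)·I) v_1 = (0, 0, 0, 0, 0)ᵀ = 0. ✓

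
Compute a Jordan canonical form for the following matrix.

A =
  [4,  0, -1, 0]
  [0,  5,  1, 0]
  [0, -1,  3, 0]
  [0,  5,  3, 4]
J_3(4) ⊕ J_1(4)

The characteristic polynomial is
  det(x·I − A) = x^4 - 16*x^3 + 96*x^2 - 256*x + 256 = (x - 4)^4

Eigenvalues and multiplicities (the geometric multiplicity of λ is n − rank(A − λI), which equals the number of Jordan blocks for λ):
  λ = 4: algebraic multiplicity = 4, geometric multiplicity = 2

Determining the block sizes for each eigenvalue:
  λ = 4: with am = 4 and gm = 2, the partition is not yet determined (e.g. several partitions of 4 into 2 parts exist). Let N = A − (4)·I. Computing rank(N^1) = 2, rank(N^2) = 1, rank(N^3) = 0; the number of blocks of size ≥ j is rank(N^{j−1}) − rank(N^j), giving [2, 1, 1]. So we have 1 block(s) of size 3, 1 block(s) of size 1 → block sizes [3, 1]

Assembling the blocks gives a Jordan form
J =
  [4, 1, 0, 0]
  [0, 4, 1, 0]
  [0, 0, 4, 0]
  [0, 0, 0, 4]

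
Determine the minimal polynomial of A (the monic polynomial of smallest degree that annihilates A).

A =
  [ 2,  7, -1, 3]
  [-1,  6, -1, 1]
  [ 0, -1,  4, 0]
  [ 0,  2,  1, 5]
x^4 - 17*x^3 + 108*x^2 - 304*x + 320

The characteristic polynomial is χ_A(x) = (x - 5)*(x - 4)^3, so the eigenvalues are known. The minimal polynomial is
  m_A(x) = Π_λ (x − λ)^{k_λ}
where k_λ is the size of the *largest* Jordan block for λ (equivalently, the smallest k with (A − λI)^k v = 0 for every generalised eigenvector v of λ).

  λ = 4: largest Jordan block has size 3, contributing (x − 4)^3
  λ = 5: largest Jordan block has size 1, contributing (x − 5)

So m_A(x) = (x - 5)*(x - 4)^3 = x^4 - 17*x^3 + 108*x^2 - 304*x + 320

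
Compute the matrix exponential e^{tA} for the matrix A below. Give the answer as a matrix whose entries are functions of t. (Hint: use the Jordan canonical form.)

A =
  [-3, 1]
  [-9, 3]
e^{tA} =
  [1 - 3*t, t]
  [-9*t, 3*t + 1]

Strategy: write A = P · J · P⁻¹ where J is a Jordan canonical form, so e^{tA} = P · e^{tJ} · P⁻¹, and e^{tJ} can be computed block-by-block.

A has Jordan form
J =
  [0, 1]
  [0, 0]
(up to reordering of blocks).

Per-block formulas:
  For a 2×2 Jordan block J_2(0): exp(t · J_2(0)) = e^(0t)·(I + t·N), where N is the 2×2 nilpotent shift.

After assembling e^{tJ} and conjugating by P, we get:

e^{tA} =
  [1 - 3*t, t]
  [-9*t, 3*t + 1]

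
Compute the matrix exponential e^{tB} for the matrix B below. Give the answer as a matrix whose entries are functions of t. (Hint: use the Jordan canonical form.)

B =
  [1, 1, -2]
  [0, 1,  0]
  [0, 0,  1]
e^{tB} =
  [exp(t), t*exp(t), -2*t*exp(t)]
  [0, exp(t), 0]
  [0, 0, exp(t)]

Strategy: write B = P · J · P⁻¹ where J is a Jordan canonical form, so e^{tB} = P · e^{tJ} · P⁻¹, and e^{tJ} can be computed block-by-block.

B has Jordan form
J =
  [1, 1, 0]
  [0, 1, 0]
  [0, 0, 1]
(up to reordering of blocks).

Per-block formulas:
  For a 1×1 block at λ = 1: exp(t · [1]) = [e^(1t)].
  For a 2×2 Jordan block J_2(1): exp(t · J_2(1)) = e^(1t)·(I + t·N), where N is the 2×2 nilpotent shift.

After assembling e^{tJ} and conjugating by P, we get:

e^{tB} =
  [exp(t), t*exp(t), -2*t*exp(t)]
  [0, exp(t), 0]
  [0, 0, exp(t)]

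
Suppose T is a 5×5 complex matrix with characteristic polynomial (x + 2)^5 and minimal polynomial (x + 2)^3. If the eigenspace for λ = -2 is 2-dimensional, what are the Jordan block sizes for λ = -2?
Block sizes for λ = -2: [3, 2]

Step 1 — from the characteristic polynomial, algebraic multiplicity of λ = -2 is 5. From dim ker(T − (-2)·I) = 2, there are exactly 2 Jordan blocks for λ = -2.
Step 2 — from the minimal polynomial, the factor (x + 2)^3 tells us the largest block for λ = -2 has size 3.
Step 3 — with total size 5, 2 blocks, and largest block 3, the block sizes (in nonincreasing order) are [3, 2].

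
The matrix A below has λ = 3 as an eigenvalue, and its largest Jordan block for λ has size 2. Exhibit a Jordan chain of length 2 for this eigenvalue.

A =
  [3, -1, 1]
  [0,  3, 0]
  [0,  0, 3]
A Jordan chain for λ = 3 of length 2:
v_1 = (-1, 0, 0)ᵀ
v_2 = (0, 1, 0)ᵀ

Let N = A − (3)·I. We want v_2 with N^2 v_2 = 0 but N^1 v_2 ≠ 0; then v_{j-1} := N · v_j for j = 2, …, 2.

Pick v_2 = (0, 1, 0)ᵀ.
Then v_1 = N · v_2 = (-1, 0, 0)ᵀ.

Sanity check: (A − (3)·I) v_1 = (0, 0, 0)ᵀ = 0. ✓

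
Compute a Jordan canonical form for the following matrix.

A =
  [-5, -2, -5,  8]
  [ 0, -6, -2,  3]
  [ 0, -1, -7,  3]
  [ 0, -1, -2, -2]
J_3(-5) ⊕ J_1(-5)

The characteristic polynomial is
  det(x·I − A) = x^4 + 20*x^3 + 150*x^2 + 500*x + 625 = (x + 5)^4

Eigenvalues and multiplicities (the geometric multiplicity of λ is n − rank(A − λI), which equals the number of Jordan blocks for λ):
  λ = -5: algebraic multiplicity = 4, geometric multiplicity = 2

Determining the block sizes for each eigenvalue:
  λ = -5: with am = 4 and gm = 2, the partition is not yet determined (e.g. several partitions of 4 into 2 parts exist). Let N = A − (-5)·I. Computing rank(N^1) = 2, rank(N^2) = 1, rank(N^3) = 0; the number of blocks of size ≥ j is rank(N^{j−1}) − rank(N^j), giving [2, 1, 1]. So we have 1 block(s) of size 3, 1 block(s) of size 1 → block sizes [3, 1]

Assembling the blocks gives a Jordan form
J =
  [-5,  1,  0,  0]
  [ 0, -5,  1,  0]
  [ 0,  0, -5,  0]
  [ 0,  0,  0, -5]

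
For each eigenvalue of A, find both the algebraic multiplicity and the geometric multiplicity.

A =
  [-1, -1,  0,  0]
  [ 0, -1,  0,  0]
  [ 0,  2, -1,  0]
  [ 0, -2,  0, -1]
λ = -1: alg = 4, geom = 3

Step 1 — factor the characteristic polynomial to read off the algebraic multiplicities:
  χ_A(x) = (x + 1)^4

Step 2 — compute geometric multiplicities via the rank-nullity identity g(λ) = n − rank(A − λI):
  rank(A − (-1)·I) = 1, so dim ker(A − (-1)·I) = n − 1 = 3

Summary:
  λ = -1: algebraic multiplicity = 4, geometric multiplicity = 3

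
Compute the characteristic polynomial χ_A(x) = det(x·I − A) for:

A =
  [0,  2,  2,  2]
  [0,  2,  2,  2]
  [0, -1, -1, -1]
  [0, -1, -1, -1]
x^4

Expanding det(x·I − A) (e.g. by cofactor expansion or by noting that A is similar to its Jordan form J, which has the same characteristic polynomial as A) gives
  χ_A(x) = x^4
which factors as x^4. The eigenvalues (with algebraic multiplicities) are λ = 0 with multiplicity 4.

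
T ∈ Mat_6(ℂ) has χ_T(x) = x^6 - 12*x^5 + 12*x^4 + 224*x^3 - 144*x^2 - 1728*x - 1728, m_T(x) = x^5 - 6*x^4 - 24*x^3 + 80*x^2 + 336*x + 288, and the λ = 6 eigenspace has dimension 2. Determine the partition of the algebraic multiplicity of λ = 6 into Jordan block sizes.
Block sizes for λ = 6: [2, 1]

Step 1 — from the characteristic polynomial, algebraic multiplicity of λ = 6 is 3. From dim ker(T − (6)·I) = 2, there are exactly 2 Jordan blocks for λ = 6.
Step 2 — from the minimal polynomial, the factor (x − 6)^2 tells us the largest block for λ = 6 has size 2.
Step 3 — with total size 3, 2 blocks, and largest block 2, the block sizes (in nonincreasing order) are [2, 1].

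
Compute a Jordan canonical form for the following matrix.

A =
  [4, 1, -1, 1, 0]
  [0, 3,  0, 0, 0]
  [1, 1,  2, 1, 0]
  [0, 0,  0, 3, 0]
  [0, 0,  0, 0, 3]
J_2(3) ⊕ J_1(3) ⊕ J_1(3) ⊕ J_1(3)

The characteristic polynomial is
  det(x·I − A) = x^5 - 15*x^4 + 90*x^3 - 270*x^2 + 405*x - 243 = (x - 3)^5

Eigenvalues and multiplicities (the geometric multiplicity of λ is n − rank(A − λI), which equals the number of Jordan blocks for λ):
  λ = 3: algebraic multiplicity = 5, geometric multiplicity = 4

Determining the block sizes for each eigenvalue:
  λ = 3: 4 blocks summing to 5 forces exactly one block of size 2 and the rest size 1 → block sizes [2, 1, 1, 1]

Assembling the blocks gives a Jordan form
J =
  [3, 1, 0, 0, 0]
  [0, 3, 0, 0, 0]
  [0, 0, 3, 0, 0]
  [0, 0, 0, 3, 0]
  [0, 0, 0, 0, 3]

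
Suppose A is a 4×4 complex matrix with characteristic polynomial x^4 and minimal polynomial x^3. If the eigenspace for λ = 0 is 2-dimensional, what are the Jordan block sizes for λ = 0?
Block sizes for λ = 0: [3, 1]

Step 1 — from the characteristic polynomial, algebraic multiplicity of λ = 0 is 4. From dim ker(A − (0)·I) = 2, there are exactly 2 Jordan blocks for λ = 0.
Step 2 — from the minimal polynomial, the factor (x − 0)^3 tells us the largest block for λ = 0 has size 3.
Step 3 — with total size 4, 2 blocks, and largest block 3, the block sizes (in nonincreasing order) are [3, 1].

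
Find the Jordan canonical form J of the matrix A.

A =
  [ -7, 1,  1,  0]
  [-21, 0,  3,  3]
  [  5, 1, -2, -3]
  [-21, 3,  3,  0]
J_2(-3) ⊕ J_1(-3) ⊕ J_1(0)

The characteristic polynomial is
  det(x·I − A) = x^4 + 9*x^3 + 27*x^2 + 27*x = x*(x + 3)^3

Eigenvalues and multiplicities (the geometric multiplicity of λ is n − rank(A − λI), which equals the number of Jordan blocks for λ):
  λ = -3: algebraic multiplicity = 3, geometric multiplicity = 2
  λ = 0: algebraic multiplicity = 1, geometric multiplicity = 1

Determining the block sizes for each eigenvalue:
  λ = -3: 2 blocks summing to 3 forces exactly one block of size 2 and the rest size 1 → block sizes [2, 1]
  λ = 0: one block (gm = 1), so the single block has size am = 1 → block sizes [1]

Assembling the blocks gives a Jordan form
J =
  [-3,  1,  0, 0]
  [ 0, -3,  0, 0]
  [ 0,  0, -3, 0]
  [ 0,  0,  0, 0]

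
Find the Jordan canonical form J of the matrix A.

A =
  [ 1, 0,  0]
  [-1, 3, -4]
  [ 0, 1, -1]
J_3(1)

The characteristic polynomial is
  det(x·I − A) = x^3 - 3*x^2 + 3*x - 1 = (x - 1)^3

Eigenvalues and multiplicities (the geometric multiplicity of λ is n − rank(A − λI), which equals the number of Jordan blocks for λ):
  λ = 1: algebraic multiplicity = 3, geometric multiplicity = 1

Determining the block sizes for each eigenvalue:
  λ = 1: one block (gm = 1), so the single block has size am = 3 → block sizes [3]

Assembling the blocks gives a Jordan form
J =
  [1, 1, 0]
  [0, 1, 1]
  [0, 0, 1]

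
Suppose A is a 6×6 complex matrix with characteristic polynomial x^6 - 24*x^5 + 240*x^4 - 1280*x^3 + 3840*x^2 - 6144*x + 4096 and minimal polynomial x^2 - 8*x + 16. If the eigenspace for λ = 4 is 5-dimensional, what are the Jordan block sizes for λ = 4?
Block sizes for λ = 4: [2, 1, 1, 1, 1]

Step 1 — from the characteristic polynomial, algebraic multiplicity of λ = 4 is 6. From dim ker(A − (4)·I) = 5, there are exactly 5 Jordan blocks for λ = 4.
Step 2 — from the minimal polynomial, the factor (x − 4)^2 tells us the largest block for λ = 4 has size 2.
Step 3 — with total size 6, 5 blocks, and largest block 2, the block sizes (in nonincreasing order) are [2, 1, 1, 1, 1].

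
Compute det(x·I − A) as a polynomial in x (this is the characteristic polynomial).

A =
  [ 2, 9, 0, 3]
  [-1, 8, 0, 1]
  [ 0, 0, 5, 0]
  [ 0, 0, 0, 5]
x^4 - 20*x^3 + 150*x^2 - 500*x + 625

Expanding det(x·I − A) (e.g. by cofactor expansion or by noting that A is similar to its Jordan form J, which has the same characteristic polynomial as A) gives
  χ_A(x) = x^4 - 20*x^3 + 150*x^2 - 500*x + 625
which factors as (x - 5)^4. The eigenvalues (with algebraic multiplicities) are λ = 5 with multiplicity 4.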